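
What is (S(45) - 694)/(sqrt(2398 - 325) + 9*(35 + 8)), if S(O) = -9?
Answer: -90687/49232 + 703*sqrt(2073)/147696 ≈ -1.6253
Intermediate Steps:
(S(45) - 694)/(sqrt(2398 - 325) + 9*(35 + 8)) = (-9 - 694)/(sqrt(2398 - 325) + 9*(35 + 8)) = -703/(sqrt(2073) + 9*43) = -703/(sqrt(2073) + 387) = -703/(387 + sqrt(2073))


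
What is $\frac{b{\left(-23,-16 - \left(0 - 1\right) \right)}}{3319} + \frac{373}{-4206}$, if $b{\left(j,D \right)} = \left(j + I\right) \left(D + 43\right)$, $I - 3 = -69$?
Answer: $- \frac{11719339}{13959714} \approx -0.83951$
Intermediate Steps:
$I = -66$ ($I = 3 - 69 = -66$)
$b{\left(j,D \right)} = \left(-66 + j\right) \left(43 + D\right)$ ($b{\left(j,D \right)} = \left(j - 66\right) \left(D + 43\right) = \left(-66 + j\right) \left(43 + D\right)$)
$\frac{b{\left(-23,-16 - \left(0 - 1\right) \right)}}{3319} + \frac{373}{-4206} = \frac{-2838 - 66 \left(-16 - \left(0 - 1\right)\right) + 43 \left(-23\right) + \left(-16 - \left(0 - 1\right)\right) \left(-23\right)}{3319} + \frac{373}{-4206} = \left(-2838 - 66 \left(-16 - \left(0 - 1\right)\right) - 989 + \left(-16 - \left(0 - 1\right)\right) \left(-23\right)\right) \frac{1}{3319} + 373 \left(- \frac{1}{4206}\right) = \left(-2838 - 66 \left(-16 - -1\right) - 989 + \left(-16 - -1\right) \left(-23\right)\right) \frac{1}{3319} - \frac{373}{4206} = \left(-2838 - 66 \left(-16 + 1\right) - 989 + \left(-16 + 1\right) \left(-23\right)\right) \frac{1}{3319} - \frac{373}{4206} = \left(-2838 - -990 - 989 - -345\right) \frac{1}{3319} - \frac{373}{4206} = \left(-2838 + 990 - 989 + 345\right) \frac{1}{3319} - \frac{373}{4206} = \left(-2492\right) \frac{1}{3319} - \frac{373}{4206} = - \frac{2492}{3319} - \frac{373}{4206} = - \frac{11719339}{13959714}$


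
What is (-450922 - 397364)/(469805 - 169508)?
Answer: -282762/100099 ≈ -2.8248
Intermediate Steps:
(-450922 - 397364)/(469805 - 169508) = -848286/300297 = -848286*1/300297 = -282762/100099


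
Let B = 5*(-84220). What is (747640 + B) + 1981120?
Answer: 2307660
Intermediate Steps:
B = -421100
(747640 + B) + 1981120 = (747640 - 421100) + 1981120 = 326540 + 1981120 = 2307660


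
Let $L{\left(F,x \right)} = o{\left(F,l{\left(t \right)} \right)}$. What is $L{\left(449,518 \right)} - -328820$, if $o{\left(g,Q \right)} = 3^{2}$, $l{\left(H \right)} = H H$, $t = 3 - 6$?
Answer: $328829$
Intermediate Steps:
$t = -3$ ($t = 3 - 6 = -3$)
$l{\left(H \right)} = H^{2}$
$o{\left(g,Q \right)} = 9$
$L{\left(F,x \right)} = 9$
$L{\left(449,518 \right)} - -328820 = 9 - -328820 = 9 + 328820 = 328829$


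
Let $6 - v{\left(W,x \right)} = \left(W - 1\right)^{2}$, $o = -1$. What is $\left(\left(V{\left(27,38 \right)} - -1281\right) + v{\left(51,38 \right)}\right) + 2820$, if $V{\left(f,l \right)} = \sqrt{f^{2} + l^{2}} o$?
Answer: $1607 - \sqrt{2173} \approx 1560.4$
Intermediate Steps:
$v{\left(W,x \right)} = 6 - \left(-1 + W\right)^{2}$ ($v{\left(W,x \right)} = 6 - \left(W - 1\right)^{2} = 6 - \left(-1 + W\right)^{2}$)
$V{\left(f,l \right)} = - \sqrt{f^{2} + l^{2}}$ ($V{\left(f,l \right)} = \sqrt{f^{2} + l^{2}} \left(-1\right) = - \sqrt{f^{2} + l^{2}}$)
$\left(\left(V{\left(27,38 \right)} - -1281\right) + v{\left(51,38 \right)}\right) + 2820 = \left(\left(- \sqrt{27^{2} + 38^{2}} - -1281\right) + \left(6 - \left(-1 + 51\right)^{2}\right)\right) + 2820 = \left(\left(- \sqrt{729 + 1444} + 1281\right) + \left(6 - 50^{2}\right)\right) + 2820 = \left(\left(- \sqrt{2173} + 1281\right) + \left(6 - 2500\right)\right) + 2820 = \left(\left(1281 - \sqrt{2173}\right) + \left(6 - 2500\right)\right) + 2820 = \left(\left(1281 - \sqrt{2173}\right) - 2494\right) + 2820 = \left(-1213 - \sqrt{2173}\right) + 2820 = 1607 - \sqrt{2173}$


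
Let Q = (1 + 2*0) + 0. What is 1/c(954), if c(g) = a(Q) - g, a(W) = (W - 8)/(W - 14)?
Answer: -13/12395 ≈ -0.0010488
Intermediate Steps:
Q = 1 (Q = (1 + 0) + 0 = 1 + 0 = 1)
a(W) = (-8 + W)/(-14 + W)
c(g) = 7/13 - g (c(g) = (-8 + 1)/(-14 + 1) - g = -7/(-13) - g = -1/13*(-7) - g = 7/13 - g)
1/c(954) = 1/(7/13 - 1*954) = 1/(7/13 - 954) = 1/(-12395/13) = -13/12395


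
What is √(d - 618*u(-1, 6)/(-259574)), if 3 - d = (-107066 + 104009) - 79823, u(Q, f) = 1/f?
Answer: √5584545625851430/259574 ≈ 287.89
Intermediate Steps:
d = 82883 (d = 3 - ((-107066 + 104009) - 79823) = 3 - (-3057 - 79823) = 3 - 1*(-82880) = 3 + 82880 = 82883)
√(d - 618*u(-1, 6)/(-259574)) = √(82883 - 618/6/(-259574)) = √(82883 - 618*⅙*(-1/259574)) = √(82883 - 103*(-1/259574)) = √(82883 + 103/259574) = √(21514271945/259574) = √5584545625851430/259574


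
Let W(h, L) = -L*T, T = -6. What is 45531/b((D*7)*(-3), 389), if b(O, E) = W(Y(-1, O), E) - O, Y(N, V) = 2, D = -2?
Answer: 15177/764 ≈ 19.865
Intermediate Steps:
W(h, L) = 6*L (W(h, L) = -L*(-6) = -(-6)*L = 6*L)
b(O, E) = -O + 6*E (b(O, E) = 6*E - O = -O + 6*E)
45531/b((D*7)*(-3), 389) = 45531/(-(-2*7)*(-3) + 6*389) = 45531/(-(-14)*(-3) + 2334) = 45531/(-1*42 + 2334) = 45531/(-42 + 2334) = 45531/2292 = 45531*(1/2292) = 15177/764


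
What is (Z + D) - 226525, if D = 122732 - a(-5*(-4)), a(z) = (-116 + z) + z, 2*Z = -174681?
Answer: -382115/2 ≈ -1.9106e+5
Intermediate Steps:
Z = -174681/2 (Z = (1/2)*(-174681) = -174681/2 ≈ -87341.)
a(z) = -116 + 2*z
D = 122808 (D = 122732 - (-116 + 2*(-5*(-4))) = 122732 - (-116 + 2*20) = 122732 - (-116 + 40) = 122732 - 1*(-76) = 122732 + 76 = 122808)
(Z + D) - 226525 = (-174681/2 + 122808) - 226525 = 70935/2 - 226525 = -382115/2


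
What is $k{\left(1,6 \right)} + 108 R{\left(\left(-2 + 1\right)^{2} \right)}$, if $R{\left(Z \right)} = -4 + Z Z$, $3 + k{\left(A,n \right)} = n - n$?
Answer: $-327$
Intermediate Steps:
$k{\left(A,n \right)} = -3$ ($k{\left(A,n \right)} = -3 + \left(n - n\right) = -3 + 0 = -3$)
$R{\left(Z \right)} = -4 + Z^{2}$
$k{\left(1,6 \right)} + 108 R{\left(\left(-2 + 1\right)^{2} \right)} = -3 + 108 \left(-4 + \left(\left(-2 + 1\right)^{2}\right)^{2}\right) = -3 + 108 \left(-4 + \left(\left(-1\right)^{2}\right)^{2}\right) = -3 + 108 \left(-4 + 1^{2}\right) = -3 + 108 \left(-4 + 1\right) = -3 + 108 \left(-3\right) = -3 - 324 = -327$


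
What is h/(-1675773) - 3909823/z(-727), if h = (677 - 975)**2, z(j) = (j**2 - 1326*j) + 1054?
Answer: -6684612140519/2502909416205 ≈ -2.6707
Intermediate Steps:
z(j) = 1054 + j**2 - 1326*j
h = 88804 (h = (-298)**2 = 88804)
h/(-1675773) - 3909823/z(-727) = 88804/(-1675773) - 3909823/(1054 + (-727)**2 - 1326*(-727)) = 88804*(-1/1675773) - 3909823/(1054 + 528529 + 964002) = -88804/1675773 - 3909823/1493585 = -6684612140519/2502909416205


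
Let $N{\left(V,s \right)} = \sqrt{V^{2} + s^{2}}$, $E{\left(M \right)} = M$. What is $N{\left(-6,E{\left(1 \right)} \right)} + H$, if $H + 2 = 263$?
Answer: $261 + \sqrt{37} \approx 267.08$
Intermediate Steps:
$H = 261$ ($H = -2 + 263 = 261$)
$N{\left(-6,E{\left(1 \right)} \right)} + H = \sqrt{\left(-6\right)^{2} + 1^{2}} + 261 = \sqrt{36 + 1} + 261 = \sqrt{37} + 261 = 261 + \sqrt{37}$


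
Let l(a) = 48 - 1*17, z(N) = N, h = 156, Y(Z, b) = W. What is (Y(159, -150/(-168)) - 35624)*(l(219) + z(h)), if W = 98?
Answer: -6643362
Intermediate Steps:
Y(Z, b) = 98
l(a) = 31 (l(a) = 48 - 17 = 31)
(Y(159, -150/(-168)) - 35624)*(l(219) + z(h)) = (98 - 35624)*(31 + 156) = -35526*187 = -6643362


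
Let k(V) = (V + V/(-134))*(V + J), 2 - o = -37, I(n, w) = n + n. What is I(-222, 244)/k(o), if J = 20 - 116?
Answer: 19832/98553 ≈ 0.20123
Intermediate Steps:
I(n, w) = 2*n
J = -96
o = 39 (o = 2 - 1*(-37) = 2 + 37 = 39)
k(V) = 133*V*(-96 + V)/134 (k(V) = (V + V/(-134))*(V - 96) = (V + V*(-1/134))*(-96 + V) = (V - V/134)*(-96 + V) = (133*V/134)*(-96 + V) = 133*V*(-96 + V)/134)
I(-222, 244)/k(o) = (2*(-222))/(((133/134)*39*(-96 + 39))) = -444/((133/134)*39*(-57)) = -444/(-295659/134) = -444*(-134/295659) = 19832/98553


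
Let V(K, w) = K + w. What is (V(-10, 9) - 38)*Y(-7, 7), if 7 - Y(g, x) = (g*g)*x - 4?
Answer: 12948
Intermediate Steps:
Y(g, x) = 11 - x*g² (Y(g, x) = 7 - ((g*g)*x - 4) = 7 - (g²*x - 4) = 7 - (x*g² - 4) = 7 - (-4 + x*g²) = 7 + (4 - x*g²) = 11 - x*g²)
(V(-10, 9) - 38)*Y(-7, 7) = ((-10 + 9) - 38)*(11 - 1*7*(-7)²) = (-1 - 38)*(11 - 1*7*49) = -39*(11 - 343) = -39*(-332) = 12948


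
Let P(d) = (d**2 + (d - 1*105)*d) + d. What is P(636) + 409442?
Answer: 1152290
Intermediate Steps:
P(d) = d + d**2 + d*(-105 + d) (P(d) = (d**2 + (d - 105)*d) + d = (d**2 + (-105 + d)*d) + d = (d**2 + d*(-105 + d)) + d = d + d**2 + d*(-105 + d))
P(636) + 409442 = 2*636*(-52 + 636) + 409442 = 2*636*584 + 409442 = 742848 + 409442 = 1152290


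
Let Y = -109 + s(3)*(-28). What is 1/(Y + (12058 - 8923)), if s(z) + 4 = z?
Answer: 1/3054 ≈ 0.00032744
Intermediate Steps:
s(z) = -4 + z
Y = -81 (Y = -109 + (-4 + 3)*(-28) = -109 - 1*(-28) = -109 + 28 = -81)
1/(Y + (12058 - 8923)) = 1/(-81 + (12058 - 8923)) = 1/(-81 + 3135) = 1/3054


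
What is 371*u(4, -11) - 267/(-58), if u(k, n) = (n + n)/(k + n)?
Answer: 67895/58 ≈ 1170.6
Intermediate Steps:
u(k, n) = 2*n/(k + n) (u(k, n) = (2*n)/(k + n) = 2*n/(k + n))
371*u(4, -11) - 267/(-58) = 371*(2*(-11)/(4 - 11)) - 267/(-58) = 371*(2*(-11)/(-7)) - 267*(-1/58) = 371*(2*(-11)*(-⅐)) + 267/58 = 371*(22/7) + 267/58 = 1166 + 267/58 = 67895/58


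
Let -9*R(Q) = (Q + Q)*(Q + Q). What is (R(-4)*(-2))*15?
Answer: 640/3 ≈ 213.33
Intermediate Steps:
R(Q) = -4*Q**2/9 (R(Q) = -(Q + Q)*(Q + Q)/9 = -2*Q*2*Q/9 = -4*Q**2/9)
(R(-4)*(-2))*15 = (-4/9*(-4)**2*(-2))*15 = (-4/9*16*(-2))*15 = -64/9*(-2)*15 = (128/9)*15 = 640/3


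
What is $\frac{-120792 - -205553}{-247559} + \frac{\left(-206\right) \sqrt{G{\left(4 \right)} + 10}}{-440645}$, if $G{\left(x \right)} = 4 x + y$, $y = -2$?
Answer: $- \frac{84761}{247559} + \frac{412 \sqrt{6}}{440645} \approx -0.3401$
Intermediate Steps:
$G{\left(x \right)} = -2 + 4 x$ ($G{\left(x \right)} = 4 x - 2 = -2 + 4 x$)
$\frac{-120792 - -205553}{-247559} + \frac{\left(-206\right) \sqrt{G{\left(4 \right)} + 10}}{-440645} = \frac{-120792 - -205553}{-247559} + \frac{\left(-206\right) \sqrt{\left(-2 + 4 \cdot 4\right) + 10}}{-440645} = \left(-120792 + 205553\right) \left(- \frac{1}{247559}\right) + - 206 \sqrt{\left(-2 + 16\right) + 10} \left(- \frac{1}{440645}\right) = 84761 \left(- \frac{1}{247559}\right) + - 206 \sqrt{14 + 10} \left(- \frac{1}{440645}\right) = - \frac{84761}{247559} + - 206 \sqrt{24} \left(- \frac{1}{440645}\right) = - \frac{84761}{247559} + - 206 \cdot 2 \sqrt{6} \left(- \frac{1}{440645}\right) = - \frac{84761}{247559} + - 412 \sqrt{6} \left(- \frac{1}{440645}\right) = - \frac{84761}{247559} + \frac{412 \sqrt{6}}{440645}$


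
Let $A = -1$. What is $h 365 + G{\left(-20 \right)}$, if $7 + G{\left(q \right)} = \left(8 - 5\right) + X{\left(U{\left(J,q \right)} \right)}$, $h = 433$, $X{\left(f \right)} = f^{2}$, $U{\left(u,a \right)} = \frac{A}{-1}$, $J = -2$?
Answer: $158042$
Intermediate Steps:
$U{\left(u,a \right)} = 1$ ($U{\left(u,a \right)} = - \frac{1}{-1} = \left(-1\right) \left(-1\right) = 1$)
$G{\left(q \right)} = -3$ ($G{\left(q \right)} = -7 + \left(\left(8 - 5\right) + 1^{2}\right) = -7 + \left(3 + 1\right) = -7 + 4 = -3$)
$h 365 + G{\left(-20 \right)} = 433 \cdot 365 - 3 = 158045 - 3 = 158042$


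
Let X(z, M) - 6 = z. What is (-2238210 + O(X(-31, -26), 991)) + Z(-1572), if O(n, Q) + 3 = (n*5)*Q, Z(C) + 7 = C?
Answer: -2363667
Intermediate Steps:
X(z, M) = 6 + z
Z(C) = -7 + C
O(n, Q) = -3 + 5*Q*n (O(n, Q) = -3 + (n*5)*Q = -3 + (5*n)*Q = -3 + 5*Q*n)
(-2238210 + O(X(-31, -26), 991)) + Z(-1572) = (-2238210 + (-3 + 5*991*(6 - 31))) + (-7 - 1572) = (-2238210 + (-3 + 5*991*(-25))) - 1579 = (-2238210 + (-3 - 123875)) - 1579 = (-2238210 - 123878) - 1579 = -2362088 - 1579 = -2363667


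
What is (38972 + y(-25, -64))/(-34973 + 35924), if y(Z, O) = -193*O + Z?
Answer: 51299/951 ≈ 53.942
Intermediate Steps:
y(Z, O) = Z - 193*O
(38972 + y(-25, -64))/(-34973 + 35924) = (38972 + (-25 - 193*(-64)))/(-34973 + 35924) = (38972 + (-25 + 12352))/951 = (38972 + 12327)*(1/951) = 51299*(1/951) = 51299/951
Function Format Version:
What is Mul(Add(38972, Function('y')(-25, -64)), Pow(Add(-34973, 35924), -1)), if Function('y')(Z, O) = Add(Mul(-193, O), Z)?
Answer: Rational(51299, 951) ≈ 53.942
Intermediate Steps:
Function('y')(Z, O) = Add(Z, Mul(-193, O))
Mul(Add(38972, Function('y')(-25, -64)), Pow(Add(-34973, 35924), -1)) = Mul(Add(38972, Add(-25, Mul(-193, -64))), Pow(Add(-34973, 35924), -1)) = Mul(Add(38972, Add(-25, 12352)), Pow(951, -1)) = Mul(Add(38972, 12327), Rational(1, 951)) = Mul(51299, Rational(1, 951)) = Rational(51299, 951)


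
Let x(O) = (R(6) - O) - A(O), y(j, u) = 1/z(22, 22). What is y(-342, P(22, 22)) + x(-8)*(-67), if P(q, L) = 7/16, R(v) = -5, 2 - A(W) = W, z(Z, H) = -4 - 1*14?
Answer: 8441/18 ≈ 468.94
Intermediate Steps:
z(Z, H) = -18 (z(Z, H) = -4 - 14 = -18)
A(W) = 2 - W
P(q, L) = 7/16 (P(q, L) = 7*(1/16) = 7/16)
y(j, u) = -1/18 (y(j, u) = 1/(-18) = -1/18)
x(O) = -7 (x(O) = (-5 - O) - (2 - O) = (-5 - O) + (-2 + O) = -7)
y(-342, P(22, 22)) + x(-8)*(-67) = -1/18 - 7*(-67) = -1/18 + 469 = 8441/18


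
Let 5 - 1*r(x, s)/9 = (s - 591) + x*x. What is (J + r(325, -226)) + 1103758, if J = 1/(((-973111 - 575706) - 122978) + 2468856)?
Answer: 127952999392/797061 ≈ 1.6053e+5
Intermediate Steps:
J = 1/797061 (J = 1/((-1548817 - 122978) + 2468856) = 1/(-1671795 + 2468856) = 1/797061 ≈ 1.2546e-6)
r(x, s) = 5364 - 9*s - 9*x² (r(x, s) = 45 - 9*((s - 591) + x*x) = 45 - 9*((-591 + s) + x²) = 45 - 9*(-591 + s + x²) = 45 + (5319 - 9*s - 9*x²) = 5364 - 9*s - 9*x²)
(J + r(325, -226)) + 1103758 = (1/797061 + (5364 - 9*(-226) - 9*325²)) + 1103758 = (1/797061 + (5364 + 2034 - 9*105625)) + 1103758 = (1/797061 + (5364 + 2034 - 950625)) + 1103758 = (1/797061 - 943227) + 1103758 = -751809455846/797061 + 1103758 = 127952999392/797061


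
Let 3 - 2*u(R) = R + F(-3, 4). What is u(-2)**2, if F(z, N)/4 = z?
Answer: 289/4 ≈ 72.250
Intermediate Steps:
F(z, N) = 4*z
u(R) = 15/2 - R/2 (u(R) = 3/2 - (R + 4*(-3))/2 = 3/2 - (R - 12)/2 = 3/2 - (-12 + R)/2 = 3/2 + (6 - R/2) = 15/2 - R/2)
u(-2)**2 = (15/2 - 1/2*(-2))**2 = (15/2 + 1)**2 = (17/2)**2 = 289/4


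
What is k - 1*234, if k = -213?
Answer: -447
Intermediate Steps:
k - 1*234 = -213 - 1*234 = -213 - 234 = -447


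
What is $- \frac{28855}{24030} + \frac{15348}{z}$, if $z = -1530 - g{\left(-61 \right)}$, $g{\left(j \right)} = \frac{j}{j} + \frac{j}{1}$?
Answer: $- \frac{13707643}{1177470} \approx -11.642$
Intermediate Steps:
$g{\left(j \right)} = 1 + j$ ($g{\left(j \right)} = 1 + j 1 = 1 + j$)
$z = -1470$ ($z = -1530 - \left(1 - 61\right) = -1530 - -60 = -1530 + 60 = -1470$)
$- \frac{28855}{24030} + \frac{15348}{z} = - \frac{28855}{24030} + \frac{15348}{-1470} = \left(-28855\right) \frac{1}{24030} + 15348 \left(- \frac{1}{1470}\right) = - \frac{5771}{4806} - \frac{2558}{245} = - \frac{13707643}{1177470}$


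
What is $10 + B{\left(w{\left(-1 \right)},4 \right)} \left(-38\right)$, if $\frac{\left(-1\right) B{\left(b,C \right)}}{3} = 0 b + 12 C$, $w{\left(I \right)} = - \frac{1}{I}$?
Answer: $5482$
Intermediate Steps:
$B{\left(b,C \right)} = - 36 C$ ($B{\left(b,C \right)} = - 3 \left(0 b + 12 C\right) = - 3 \left(0 + 12 C\right) = - 3 \cdot 12 C = - 36 C$)
$10 + B{\left(w{\left(-1 \right)},4 \right)} \left(-38\right) = 10 + \left(-36\right) 4 \left(-38\right) = 10 - -5472 = 10 + 5472 = 5482$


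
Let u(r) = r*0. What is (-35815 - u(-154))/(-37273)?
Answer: 35815/37273 ≈ 0.96088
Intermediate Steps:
u(r) = 0
(-35815 - u(-154))/(-37273) = (-35815 - 1*0)/(-37273) = (-35815 + 0)*(-1/37273) = -35815*(-1/37273) = 35815/37273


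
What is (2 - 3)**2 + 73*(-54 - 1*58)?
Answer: -8175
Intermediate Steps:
(2 - 3)**2 + 73*(-54 - 1*58) = (-1)**2 + 73*(-54 - 58) = 1 + 73*(-112) = 1 - 8176 = -8175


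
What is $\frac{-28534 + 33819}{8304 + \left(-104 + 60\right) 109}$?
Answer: $\frac{5285}{3508} \approx 1.5066$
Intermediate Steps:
$\frac{-28534 + 33819}{8304 + \left(-104 + 60\right) 109} = \frac{5285}{8304 - 4796} = \frac{5285}{3508}$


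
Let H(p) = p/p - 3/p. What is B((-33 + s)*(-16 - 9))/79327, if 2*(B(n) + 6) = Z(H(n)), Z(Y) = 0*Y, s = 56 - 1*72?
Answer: -6/79327 ≈ -7.5636e-5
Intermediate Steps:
s = -16 (s = 56 - 72 = -16)
H(p) = 1 - 3/p
Z(Y) = 0
B(n) = -6 (B(n) = -6 + (1/2)*0 = -6 + 0 = -6)
B((-33 + s)*(-16 - 9))/79327 = -6/79327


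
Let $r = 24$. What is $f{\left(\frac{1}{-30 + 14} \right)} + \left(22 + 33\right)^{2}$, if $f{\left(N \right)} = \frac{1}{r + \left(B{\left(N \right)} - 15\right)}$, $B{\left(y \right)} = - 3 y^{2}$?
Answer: $\frac{6960781}{2301} \approx 3025.1$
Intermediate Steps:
$f{\left(N \right)} = \frac{1}{9 - 3 N^{2}}$ ($f{\left(N \right)} = \frac{1}{24 - \left(15 + 3 N^{2}\right)} = \frac{1}{9 - 3 N^{2}}$)
$f{\left(\frac{1}{-30 + 14} \right)} + \left(22 + 33\right)^{2} = - \frac{1}{-9 + 3 \left(\frac{1}{-30 + 14}\right)^{2}} + \left(22 + 33\right)^{2} = - \frac{1}{-9 + 3 \left(\frac{1}{-16}\right)^{2}} + 55^{2} = - \frac{1}{-9 + 3 \left(- \frac{1}{16}\right)^{2}} + 3025 = - \frac{1}{-9 + 3 \cdot \frac{1}{256}} + 3025 = - \frac{1}{-9 + \frac{3}{256}} + 3025 = - \frac{1}{- \frac{2301}{256}} + 3025 = \left(-1\right) \left(- \frac{256}{2301}\right) + 3025 = \frac{256}{2301} + 3025 = \frac{6960781}{2301}$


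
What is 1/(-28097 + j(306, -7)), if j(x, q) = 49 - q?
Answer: -1/28041 ≈ -3.5662e-5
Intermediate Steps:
1/(-28097 + j(306, -7)) = 1/(-28097 + (49 - 1*(-7))) = 1/(-28097 + (49 + 7)) = 1/(-28097 + 56) = 1/(-28041) = -1/28041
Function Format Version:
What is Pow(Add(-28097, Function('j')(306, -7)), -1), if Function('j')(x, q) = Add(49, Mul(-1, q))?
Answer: Rational(-1, 28041) ≈ -3.5662e-5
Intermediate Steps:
Pow(Add(-28097, Function('j')(306, -7)), -1) = Pow(Add(-28097, Add(49, Mul(-1, -7))), -1) = Pow(Add(-28097, Add(49, 7)), -1) = Pow(Add(-28097, 56), -1) = Pow(-28041, -1) = Rational(-1, 28041)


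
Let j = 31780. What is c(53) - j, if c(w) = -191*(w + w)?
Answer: -52026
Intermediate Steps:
c(w) = -382*w
c(53) - j = -382*53 - 1*31780 = -20246 - 31780 = -52026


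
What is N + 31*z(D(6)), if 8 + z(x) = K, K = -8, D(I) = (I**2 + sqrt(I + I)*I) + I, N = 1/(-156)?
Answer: -77377/156 ≈ -496.01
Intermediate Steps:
N = -1/156 ≈ -0.0064103
D(I) = I + I**2 + sqrt(2)*I**(3/2) (D(I) = (I**2 + sqrt(2*I)*I) + I = (I**2 + (sqrt(2)*sqrt(I))*I) + I = (I**2 + sqrt(2)*I**(3/2)) + I = I + I**2 + sqrt(2)*I**(3/2))
z(x) = -16 (z(x) = -8 - 8 = -16)
N + 31*z(D(6)) = -1/156 + 31*(-16) = -1/156 - 496 = -77377/156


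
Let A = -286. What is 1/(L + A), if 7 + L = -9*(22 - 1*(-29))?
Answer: -1/752 ≈ -0.0013298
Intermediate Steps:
L = -466 (L = -7 - 9*(22 - 1*(-29)) = -7 - 9*(22 + 29) = -7 - 9*51 = -7 - 459 = -466)
1/(L + A) = 1/(-466 - 286) = 1/(-752) = -1/752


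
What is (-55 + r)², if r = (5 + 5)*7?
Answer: 225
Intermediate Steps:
r = 70 (r = 10*7 = 70)
(-55 + r)² = (-55 + 70)² = 15² = 225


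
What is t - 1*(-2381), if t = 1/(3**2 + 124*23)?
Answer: 6812042/2861 ≈ 2381.0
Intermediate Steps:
t = 1/2861 (t = 1/(9 + 2852) = 1/2861 ≈ 0.00034953)
t - 1*(-2381) = 1/2861 - 1*(-2381) = 1/2861 + 2381 = 6812042/2861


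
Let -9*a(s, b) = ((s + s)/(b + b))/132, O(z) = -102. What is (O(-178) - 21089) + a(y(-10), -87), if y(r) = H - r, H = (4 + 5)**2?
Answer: -2190216905/103356 ≈ -21191.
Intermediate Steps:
H = 81 (H = 9**2 = 81)
y(r) = 81 - r
a(s, b) = -s/(1188*b) (a(s, b) = -(s + s)/(b + b)/(9*132) = -(2*s)/((2*b))/(9*132) = -(2*s)*(1/(2*b))/(9*132) = -s/b/(9*132) = -s/(1188*b))
(O(-178) - 21089) + a(y(-10), -87) = (-102 - 21089) - 1/1188*(81 - 1*(-10))/(-87) = -21191 - 1/1188*(81 + 10)*(-1/87) = -21191 - 1/1188*91*(-1/87) = -21191 + 91/103356 = -2190216905/103356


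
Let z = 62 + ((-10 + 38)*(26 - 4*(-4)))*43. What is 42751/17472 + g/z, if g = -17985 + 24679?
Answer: 1140720349/442303680 ≈ 2.5790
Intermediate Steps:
g = 6694
z = 50630 (z = 62 + (28*(26 + 16))*43 = 62 + (28*42)*43 = 62 + 1176*43 = 62 + 50568 = 50630)
42751/17472 + g/z = 42751/17472 + 6694/50630 = 42751*(1/17472) + 6694*(1/50630) = 42751/17472 + 3347/25315 = 1140720349/442303680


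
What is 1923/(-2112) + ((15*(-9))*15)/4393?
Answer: -4241513/3092672 ≈ -1.3715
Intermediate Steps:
1923/(-2112) + ((15*(-9))*15)/4393 = 1923*(-1/2112) - 135*15*(1/4393) = -641/704 - 2025*1/4393 = -641/704 - 2025/4393 = -4241513/3092672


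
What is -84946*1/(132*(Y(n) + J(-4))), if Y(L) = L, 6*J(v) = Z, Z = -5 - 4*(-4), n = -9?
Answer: 42473/473 ≈ 89.795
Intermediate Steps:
Z = 11 (Z = -5 + 16 = 11)
J(v) = 11/6 (J(v) = (⅙)*11 = 11/6)
-84946*1/(132*(Y(n) + J(-4))) = -84946*1/(132*(-9 + 11/6)) = -84946/((-43/6*132)) = -84946/(-946) = -84946*(-1/946) = 42473/473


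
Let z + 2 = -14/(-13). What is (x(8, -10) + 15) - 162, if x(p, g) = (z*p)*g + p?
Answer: -847/13 ≈ -65.154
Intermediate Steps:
z = -12/13 (z = -2 - 14/(-13) = -2 - 14*(-1/13) = -2 + 14/13 = -12/13 ≈ -0.92308)
x(p, g) = p - 12*g*p/13 (x(p, g) = (-12*p/13)*g + p = -12*g*p/13 + p = p - 12*g*p/13)
(x(8, -10) + 15) - 162 = ((1/13)*8*(13 - 12*(-10)) + 15) - 162 = ((1/13)*8*(13 + 120) + 15) - 162 = ((1/13)*8*133 + 15) - 162 = (1064/13 + 15) - 162 = 1259/13 - 162 = -847/13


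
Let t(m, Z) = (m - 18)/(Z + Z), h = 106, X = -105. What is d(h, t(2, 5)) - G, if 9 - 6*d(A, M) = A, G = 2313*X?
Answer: 1457093/6 ≈ 2.4285e+5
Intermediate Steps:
t(m, Z) = (-18 + m)/(2*Z) (t(m, Z) = (-18 + m)/((2*Z)) = (-18 + m)*(1/(2*Z)) = (-18 + m)/(2*Z))
G = -242865 (G = 2313*(-105) = -242865)
d(A, M) = 3/2 - A/6
d(h, t(2, 5)) - G = (3/2 - ⅙*106) - 1*(-242865) = (3/2 - 53/3) + 242865 = -97/6 + 242865 = 1457093/6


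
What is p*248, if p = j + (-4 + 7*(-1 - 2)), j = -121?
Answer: -36208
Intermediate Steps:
p = -146 (p = -121 + (-4 + 7*(-1 - 2)) = -121 + (-4 + 7*(-3)) = -121 + (-4 - 21) = -121 - 25 = -146)
p*248 = -146*248 = -36208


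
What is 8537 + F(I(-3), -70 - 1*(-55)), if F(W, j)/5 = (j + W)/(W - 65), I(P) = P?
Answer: 290303/34 ≈ 8538.3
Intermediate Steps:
F(W, j) = 5*(W + j)/(-65 + W) (F(W, j) = 5*((j + W)/(W - 65)) = 5*((W + j)/(-65 + W)) = 5*(W + j)/(-65 + W))
8537 + F(I(-3), -70 - 1*(-55)) = 8537 + 5*(-3 + (-70 - 1*(-55)))/(-65 - 3) = 8537 + 5*(-3 + (-70 + 55))/(-68) = 8537 + 5*(-1/68)*(-3 - 15) = 8537 + 5*(-1/68)*(-18) = 8537 + 45/34 = 290303/34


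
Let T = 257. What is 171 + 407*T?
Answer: 104770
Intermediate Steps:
171 + 407*T = 171 + 407*257 = 171 + 104599 = 104770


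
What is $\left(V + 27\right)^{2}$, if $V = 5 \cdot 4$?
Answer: $2209$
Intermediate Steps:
$V = 20$
$\left(V + 27\right)^{2} = \left(20 + 27\right)^{2} = 47^{2} = 2209$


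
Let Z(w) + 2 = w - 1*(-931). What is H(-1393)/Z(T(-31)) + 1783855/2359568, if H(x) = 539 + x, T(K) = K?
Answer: -206584641/1059446032 ≈ -0.19499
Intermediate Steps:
Z(w) = 929 + w (Z(w) = -2 + (w - 1*(-931)) = -2 + (w + 931) = -2 + (931 + w) = 929 + w)
H(-1393)/Z(T(-31)) + 1783855/2359568 = (539 - 1393)/(929 - 31) + 1783855/2359568 = -854/898 + 1783855*(1/2359568) = -854*1/898 + 1783855/2359568 = -427/449 + 1783855/2359568 = -206584641/1059446032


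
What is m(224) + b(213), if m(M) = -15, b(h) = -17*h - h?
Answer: -3849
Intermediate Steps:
b(h) = -18*h
m(224) + b(213) = -15 - 18*213 = -15 - 3834 = -3849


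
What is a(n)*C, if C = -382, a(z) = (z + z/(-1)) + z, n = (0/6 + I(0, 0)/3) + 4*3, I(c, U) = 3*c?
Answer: -4584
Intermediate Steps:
n = 12 (n = (0/6 + (3*0)/3) + 4*3 = (0*(⅙) + 0*(⅓)) + 12 = (0 + 0) + 12 = 0 + 12 = 12)
a(z) = z (a(z) = (z + z*(-1)) + z = (z - z) + z = 0 + z = z)
a(n)*C = 12*(-382) = -4584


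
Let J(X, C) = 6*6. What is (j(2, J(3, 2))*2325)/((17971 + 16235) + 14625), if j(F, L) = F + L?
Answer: 29450/16277 ≈ 1.8093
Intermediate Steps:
J(X, C) = 36
(j(2, J(3, 2))*2325)/((17971 + 16235) + 14625) = ((2 + 36)*2325)/((17971 + 16235) + 14625) = (38*2325)/(34206 + 14625) = 88350/48831 = 88350*(1/48831) = 29450/16277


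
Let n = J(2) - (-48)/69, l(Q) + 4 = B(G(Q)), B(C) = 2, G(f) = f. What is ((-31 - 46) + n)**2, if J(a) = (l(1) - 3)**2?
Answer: 1392400/529 ≈ 2632.1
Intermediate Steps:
l(Q) = -2 (l(Q) = -4 + 2 = -2)
J(a) = 25 (J(a) = (-2 - 3)**2 = (-5)**2 = 25)
n = 591/23 (n = 25 - (-48)/69 = 25 - 1*(-16/23) = 25 + 16/23 = 591/23 ≈ 25.696)
((-31 - 46) + n)**2 = ((-31 - 46) + 591/23)**2 = (-77 + 591/23)**2 = (-1180/23)**2 = 1392400/529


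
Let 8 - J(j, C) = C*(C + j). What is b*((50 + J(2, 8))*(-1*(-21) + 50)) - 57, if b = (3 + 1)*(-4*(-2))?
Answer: -50041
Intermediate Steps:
J(j, C) = 8 - C*(C + j)
b = 32 (b = 4*8 = 32)
b*((50 + J(2, 8))*(-1*(-21) + 50)) - 57 = 32*((50 + (8 - 1*8**2 - 1*8*2))*(-1*(-21) + 50)) - 57 = 32*((50 + (8 - 1*64 - 16))*(21 + 50)) - 57 = 32*((50 + (8 - 64 - 16))*71) - 57 = 32*((50 - 72)*71) - 57 = 32*(-22*71) - 57 = 32*(-1562) - 57 = -49984 - 57 = -50041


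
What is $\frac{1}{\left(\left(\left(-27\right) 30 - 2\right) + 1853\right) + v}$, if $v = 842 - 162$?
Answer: $\frac{1}{1721} \approx 0.00058106$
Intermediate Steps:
$v = 680$
$\frac{1}{\left(\left(\left(-27\right) 30 - 2\right) + 1853\right) + v} = \frac{1}{\left(\left(\left(-27\right) 30 - 2\right) + 1853\right) + 680} = \frac{1}{\left(\left(-810 - 2\right) + 1853\right) + 680} = \frac{1}{\left(-812 + 1853\right) + 680} = \frac{1}{1041 + 680} = \frac{1}{1721}$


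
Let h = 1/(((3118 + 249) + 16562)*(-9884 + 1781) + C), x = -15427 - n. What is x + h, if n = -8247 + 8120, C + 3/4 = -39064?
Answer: -9885253607104/646095007 ≈ -15300.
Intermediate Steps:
C = -156259/4 (C = -¾ - 39064 = -156259/4 ≈ -39065.)
n = -127
x = -15300 (x = -15427 - 1*(-127) = -15427 + 127 = -15300)
h = -4/646095007 (h = 1/(((3118 + 249) + 16562)*(-9884 + 1781) - 156259/4) = 1/((3367 + 16562)*(-8103) - 156259/4) = 1/(19929*(-8103) - 156259/4) = 1/(-161484687 - 156259/4) = 1/(-646095007/4) = -4/646095007 ≈ -6.1910e-9)
x + h = -15300 - 4/646095007 = -9885253607104/646095007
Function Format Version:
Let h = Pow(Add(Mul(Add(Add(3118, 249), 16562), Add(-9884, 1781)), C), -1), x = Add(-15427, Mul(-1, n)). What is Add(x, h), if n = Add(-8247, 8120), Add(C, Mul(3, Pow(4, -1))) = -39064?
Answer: Rational(-9885253607104, 646095007) ≈ -15300.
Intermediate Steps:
C = Rational(-156259, 4) (C = Add(Rational(-3, 4), -39064) = Rational(-156259, 4) ≈ -39065.)
n = -127
x = -15300 (x = Add(-15427, Mul(-1, -127)) = Add(-15427, 127) = -15300)
h = Rational(-4, 646095007) (h = Pow(Add(Mul(Add(Add(3118, 249), 16562), Add(-9884, 1781)), Rational(-156259, 4)), -1) = Pow(Add(Mul(Add(3367, 16562), -8103), Rational(-156259, 4)), -1) = Pow(Add(Mul(19929, -8103), Rational(-156259, 4)), -1) = Pow(Add(-161484687, Rational(-156259, 4)), -1) = Pow(Rational(-646095007, 4), -1) = Rational(-4, 646095007) ≈ -6.1910e-9)
Add(x, h) = Add(-15300, Rational(-4, 646095007)) = Rational(-9885253607104, 646095007)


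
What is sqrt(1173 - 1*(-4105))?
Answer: sqrt(5278) ≈ 72.650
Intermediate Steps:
sqrt(1173 - 1*(-4105)) = sqrt(1173 + 4105) = sqrt(5278)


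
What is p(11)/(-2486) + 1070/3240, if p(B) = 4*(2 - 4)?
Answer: 134297/402732 ≈ 0.33347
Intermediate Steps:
p(B) = -8 (p(B) = 4*(-2) = -8)
p(11)/(-2486) + 1070/3240 = -8/(-2486) + 1070/3240 = -8*(-1/2486) + 1070*(1/3240) = 4/1243 + 107/324 = 134297/402732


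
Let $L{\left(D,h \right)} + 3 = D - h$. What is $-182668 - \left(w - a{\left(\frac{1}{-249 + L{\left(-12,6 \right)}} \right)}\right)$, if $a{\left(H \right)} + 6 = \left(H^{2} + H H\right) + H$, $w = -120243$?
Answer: $- \frac{1137805042}{18225} \approx -62431.0$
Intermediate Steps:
$L{\left(D,h \right)} = -3 + D - h$ ($L{\left(D,h \right)} = -3 + \left(D - h\right) = -3 + D - h$)
$a{\left(H \right)} = -6 + H + 2 H^{2}$ ($a{\left(H \right)} = -6 + \left(\left(H^{2} + H H\right) + H\right) = -6 + \left(\left(H^{2} + H^{2}\right) + H\right) = -6 + \left(2 H^{2} + H\right) = -6 + \left(H + 2 H^{2}\right) = -6 + H + 2 H^{2}$)
$-182668 - \left(w - a{\left(\frac{1}{-249 + L{\left(-12,6 \right)}} \right)}\right) = -182668 - \left(-120237 - \frac{1}{-249 - 21} - \frac{2}{\left(-249 - 21\right)^{2}}\right) = -182668 + \left(\left(-6 + \frac{1}{-249 - 21} + 2 \left(\frac{1}{-249 - 21}\right)^{2}\right) + 120243\right) = -182668 + \left(\left(-6 + \frac{1}{-270} + 2 \left(\frac{1}{-270}\right)^{2}\right) + 120243\right) = -182668 + \left(\left(-6 - \frac{1}{270} + 2 \left(- \frac{1}{270}\right)^{2}\right) + 120243\right) = -182668 + \left(\left(-6 - \frac{1}{270} + 2 \cdot \frac{1}{72900}\right) + 120243\right) = -182668 + \left(\left(-6 - \frac{1}{270} + \frac{1}{36450}\right) + 120243\right) = -182668 + \left(- \frac{109417}{18225} + 120243\right) = -182668 + \frac{2191319258}{18225} = - \frac{1137805042}{18225}$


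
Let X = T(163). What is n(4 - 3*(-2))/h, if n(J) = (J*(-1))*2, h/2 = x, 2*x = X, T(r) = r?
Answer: -20/163 ≈ -0.12270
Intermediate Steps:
X = 163
x = 163/2 (x = (½)*163 = 163/2 ≈ 81.500)
h = 163 (h = 2*(163/2) = 163)
n(J) = -2*J (n(J) = -J*2 = -2*J)
n(4 - 3*(-2))/h = -2*(4 - 3*(-2))/163 = -2*(4 + 6)*(1/163) = -2*10*(1/163) = -20*1/163 = -20/163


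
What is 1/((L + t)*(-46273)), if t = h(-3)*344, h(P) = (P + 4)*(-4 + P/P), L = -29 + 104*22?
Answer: -1/56776971 ≈ -1.7613e-8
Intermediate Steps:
L = 2259 (L = -29 + 2288 = 2259)
h(P) = -12 - 3*P (h(P) = (4 + P)*(-4 + 1) = (4 + P)*(-3) = -12 - 3*P)
t = -1032 (t = (-12 - 3*(-3))*344 = (-12 + 9)*344 = -3*344 = -1032)
1/((L + t)*(-46273)) = 1/((2259 - 1032)*(-46273)) = -1/46273/1227 = (1/1227)*(-1/46273) = -1/56776971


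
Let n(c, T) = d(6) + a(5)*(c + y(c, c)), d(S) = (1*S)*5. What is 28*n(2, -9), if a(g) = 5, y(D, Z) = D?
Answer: 1400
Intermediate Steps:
d(S) = 5*S (d(S) = S*5 = 5*S)
n(c, T) = 30 + 10*c (n(c, T) = 5*6 + 5*(c + c) = 30 + 5*(2*c) = 30 + 10*c)
28*n(2, -9) = 28*(30 + 10*2) = 28*(30 + 20) = 28*50 = 1400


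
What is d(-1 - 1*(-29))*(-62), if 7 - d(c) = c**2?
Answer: 48174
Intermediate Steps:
d(c) = 7 - c**2
d(-1 - 1*(-29))*(-62) = (7 - (-1 - 1*(-29))**2)*(-62) = (7 - (-1 + 29)**2)*(-62) = (7 - 1*28**2)*(-62) = (7 - 1*784)*(-62) = (7 - 784)*(-62) = -777*(-62) = 48174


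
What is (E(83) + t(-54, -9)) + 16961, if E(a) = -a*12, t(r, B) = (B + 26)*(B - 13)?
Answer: 15591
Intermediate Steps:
t(r, B) = (-13 + B)*(26 + B) (t(r, B) = (26 + B)*(-13 + B) = (-13 + B)*(26 + B))
E(a) = -12*a
(E(83) + t(-54, -9)) + 16961 = (-12*83 + (-338 + (-9)² + 13*(-9))) + 16961 = (-996 + (-338 + 81 - 117)) + 16961 = (-996 - 374) + 16961 = -1370 + 16961 = 15591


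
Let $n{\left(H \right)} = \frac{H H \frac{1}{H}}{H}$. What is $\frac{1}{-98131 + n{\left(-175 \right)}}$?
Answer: $- \frac{1}{98130} \approx -1.0191 \cdot 10^{-5}$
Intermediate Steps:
$n{\left(H \right)} = 1$ ($n{\left(H \right)} = \frac{H^{2} \frac{1}{H}}{H} = \frac{H}{H} = 1$)
$\frac{1}{-98131 + n{\left(-175 \right)}} = \frac{1}{-98131 + 1} = \frac{1}{-98130} = - \frac{1}{98130}$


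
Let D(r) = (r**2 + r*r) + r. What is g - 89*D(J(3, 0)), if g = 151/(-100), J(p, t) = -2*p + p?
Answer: -133651/100 ≈ -1336.5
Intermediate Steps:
J(p, t) = -p
D(r) = r + 2*r**2 (D(r) = (r**2 + r**2) + r = 2*r**2 + r = r + 2*r**2)
g = -151/100 (g = 151*(-1/100) = -151/100 ≈ -1.5100)
g - 89*D(J(3, 0)) = -151/100 - 89*(-1*3)*(1 + 2*(-1*3)) = -151/100 - (-267)*(1 + 2*(-3)) = -151/100 - (-267)*(1 - 6) = -151/100 - (-267)*(-5) = -151/100 - 89*15 = -151/100 - 1335 = -133651/100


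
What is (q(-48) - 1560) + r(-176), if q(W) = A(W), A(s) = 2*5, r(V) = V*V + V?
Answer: 29250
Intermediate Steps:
r(V) = V + V² (r(V) = V² + V = V + V²)
A(s) = 10
q(W) = 10
(q(-48) - 1560) + r(-176) = (10 - 1560) - 176*(1 - 176) = -1550 - 176*(-175) = -1550 + 30800 = 29250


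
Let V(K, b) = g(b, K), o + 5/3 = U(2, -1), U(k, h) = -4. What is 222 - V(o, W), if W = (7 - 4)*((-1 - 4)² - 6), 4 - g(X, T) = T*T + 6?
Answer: 2305/9 ≈ 256.11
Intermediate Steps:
o = -17/3 (o = -5/3 - 4 = -17/3 ≈ -5.6667)
g(X, T) = -2 - T² (g(X, T) = 4 - (T*T + 6) = 4 - (T² + 6) = 4 - (6 + T²) = 4 + (-6 - T²) = -2 - T²)
W = 57 (W = 3*((-5)² - 6) = 3*(25 - 6) = 3*19 = 57)
V(K, b) = -2 - K²
222 - V(o, W) = 222 - (-2 - (-17/3)²) = 222 - (-2 - 1*289/9) = 222 - (-2 - 289/9) = 222 - 1*(-307/9) = 222 + 307/9 = 2305/9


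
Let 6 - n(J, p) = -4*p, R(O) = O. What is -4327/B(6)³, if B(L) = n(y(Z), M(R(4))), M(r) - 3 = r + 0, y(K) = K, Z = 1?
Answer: -4327/39304 ≈ -0.11009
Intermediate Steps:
M(r) = 3 + r (M(r) = 3 + (r + 0) = 3 + r)
n(J, p) = 6 + 4*p (n(J, p) = 6 - (-4)*p = 6 + 4*p)
B(L) = 34 (B(L) = 6 + 4*(3 + 4) = 6 + 4*7 = 6 + 28 = 34)
-4327/B(6)³ = -4327/(34³) = -4327/39304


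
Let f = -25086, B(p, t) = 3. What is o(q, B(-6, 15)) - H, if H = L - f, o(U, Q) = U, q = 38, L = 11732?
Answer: -36780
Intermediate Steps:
H = 36818 (H = 11732 - 1*(-25086) = 11732 + 25086 = 36818)
o(q, B(-6, 15)) - H = 38 - 1*36818 = 38 - 36818 = -36780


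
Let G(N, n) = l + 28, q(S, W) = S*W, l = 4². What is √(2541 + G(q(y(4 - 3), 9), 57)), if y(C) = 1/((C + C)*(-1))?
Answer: √2585 ≈ 50.843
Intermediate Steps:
l = 16
y(C) = -1/(2*C)
G(N, n) = 44 (G(N, n) = 16 + 28 = 44)
√(2541 + G(q(y(4 - 3), 9), 57)) = √(2541 + 44) = √2585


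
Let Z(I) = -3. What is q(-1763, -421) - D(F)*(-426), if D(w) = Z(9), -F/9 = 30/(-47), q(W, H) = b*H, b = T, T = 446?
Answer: -189044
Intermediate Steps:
b = 446
q(W, H) = 446*H
F = 270/47 (F = -270/(-47) = -270*(-1)/47 = -9*(-30/47) = 270/47 ≈ 5.7447)
D(w) = -3
q(-1763, -421) - D(F)*(-426) = 446*(-421) - (-3)*(-426) = -187766 - 1*1278 = -187766 - 1278 = -189044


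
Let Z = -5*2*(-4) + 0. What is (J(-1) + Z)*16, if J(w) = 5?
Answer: 720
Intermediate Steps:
Z = 40 (Z = -10*(-4) + 0 = 40 + 0 = 40)
(J(-1) + Z)*16 = (5 + 40)*16 = 45*16 = 720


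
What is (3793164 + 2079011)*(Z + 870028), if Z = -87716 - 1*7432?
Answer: 4550230964000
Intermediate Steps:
Z = -95148 (Z = -87716 - 7432 = -95148)
(3793164 + 2079011)*(Z + 870028) = (3793164 + 2079011)*(-95148 + 870028) = 5872175*774880 = 4550230964000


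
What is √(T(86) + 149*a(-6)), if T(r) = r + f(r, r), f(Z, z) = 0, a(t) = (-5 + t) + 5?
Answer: 2*I*√202 ≈ 28.425*I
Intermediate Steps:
a(t) = t
T(r) = r (T(r) = r + 0 = r)
√(T(86) + 149*a(-6)) = √(86 + 149*(-6)) = √(86 - 894) = √(-808) = 2*I*√202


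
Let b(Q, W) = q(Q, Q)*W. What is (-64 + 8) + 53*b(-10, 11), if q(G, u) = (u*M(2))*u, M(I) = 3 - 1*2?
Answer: 58244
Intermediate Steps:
M(I) = 1 (M(I) = 3 - 2 = 1)
q(G, u) = u² (q(G, u) = (u*1)*u = u*u = u²)
b(Q, W) = W*Q² (b(Q, W) = Q²*W = W*Q²)
(-64 + 8) + 53*b(-10, 11) = (-64 + 8) + 53*(11*(-10)²) = -56 + 53*(11*100) = -56 + 53*1100 = -56 + 58300 = 58244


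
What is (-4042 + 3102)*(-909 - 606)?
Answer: 1424100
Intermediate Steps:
(-4042 + 3102)*(-909 - 606) = -940*(-1515) = 1424100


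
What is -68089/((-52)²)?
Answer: -68089/2704 ≈ -25.181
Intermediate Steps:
-68089/((-52)²) = -68089/2704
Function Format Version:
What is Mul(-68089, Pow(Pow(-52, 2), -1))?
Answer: Rational(-68089, 2704) ≈ -25.181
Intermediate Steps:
Mul(-68089, Pow(Pow(-52, 2), -1)) = Mul(-68089, Pow(2704, -1)) = Mul(-68089, Rational(1, 2704)) = Rational(-68089, 2704)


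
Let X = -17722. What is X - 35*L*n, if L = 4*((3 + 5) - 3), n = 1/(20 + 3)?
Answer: -408306/23 ≈ -17752.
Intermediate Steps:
n = 1/23 ≈ 0.043478
L = 20 (L = 4*(8 - 3) = 4*5 = 20)
X - 35*L*n = -17722 - 35*20/23 = -17722 - 700/23 = -408306/23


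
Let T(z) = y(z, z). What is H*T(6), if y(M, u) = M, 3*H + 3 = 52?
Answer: 98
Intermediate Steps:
H = 49/3 (H = -1 + (⅓)*52 = -1 + 52/3 = 49/3 ≈ 16.333)
T(z) = z
H*T(6) = (49/3)*6 = 98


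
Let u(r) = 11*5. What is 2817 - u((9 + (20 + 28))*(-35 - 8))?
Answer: 2762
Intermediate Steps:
u(r) = 55
2817 - u((9 + (20 + 28))*(-35 - 8)) = 2817 - 1*55 = 2817 - 55 = 2762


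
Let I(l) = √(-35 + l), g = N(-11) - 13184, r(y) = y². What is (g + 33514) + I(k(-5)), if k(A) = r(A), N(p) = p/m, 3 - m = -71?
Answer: 1504409/74 + I*√10 ≈ 20330.0 + 3.1623*I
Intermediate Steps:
m = 74 (m = 3 - 1*(-71) = 3 + 71 = 74)
N(p) = p/74
g = -975627/74 (g = (1/74)*(-11) - 13184 = -11/74 - 13184 = -975627/74 ≈ -13184.)
k(A) = A²
(g + 33514) + I(k(-5)) = (-975627/74 + 33514) + √(-35 + (-5)²) = 1504409/74 + √(-35 + 25) = 1504409/74 + √(-10) = 1504409/74 + I*√10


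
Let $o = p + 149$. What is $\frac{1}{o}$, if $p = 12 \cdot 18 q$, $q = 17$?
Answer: $\frac{1}{3821} \approx 0.00026171$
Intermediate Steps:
$p = 3672$ ($p = 12 \cdot 18 \cdot 17 = 216 \cdot 17 = 3672$)
$o = 3821$ ($o = 3672 + 149 = 3821$)
$\frac{1}{o} = \frac{1}{3821}$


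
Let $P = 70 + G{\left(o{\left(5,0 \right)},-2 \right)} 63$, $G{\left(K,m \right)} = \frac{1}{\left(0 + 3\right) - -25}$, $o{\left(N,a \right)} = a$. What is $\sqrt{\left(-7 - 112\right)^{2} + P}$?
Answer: $\frac{17 \sqrt{197}}{2} \approx 119.3$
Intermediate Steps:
$G{\left(K,m \right)} = \frac{1}{28}$ ($G{\left(K,m \right)} = \frac{1}{3 + 25} = \frac{1}{28}$)
$P = \frac{289}{4}$ ($P = 70 + \frac{1}{28} \cdot 63 = 70 + \frac{9}{4} = \frac{289}{4} \approx 72.25$)
$\sqrt{\left(-7 - 112\right)^{2} + P} = \sqrt{\left(-7 - 112\right)^{2} + \frac{289}{4}} = \sqrt{\left(-119\right)^{2} + \frac{289}{4}} = \sqrt{14161 + \frac{289}{4}} = \sqrt{\frac{56933}{4}} = \frac{17 \sqrt{197}}{2}$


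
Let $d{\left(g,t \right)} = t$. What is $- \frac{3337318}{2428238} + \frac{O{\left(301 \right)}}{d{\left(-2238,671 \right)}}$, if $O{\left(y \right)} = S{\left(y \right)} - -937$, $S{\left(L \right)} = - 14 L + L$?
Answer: $- \frac{4732888333}{814673849} \approx -5.8095$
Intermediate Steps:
$S{\left(L \right)} = - 13 L$
$O{\left(y \right)} = 937 - 13 y$ ($O{\left(y \right)} = - 13 y - -937 = - 13 y + 937 = 937 - 13 y$)
$- \frac{3337318}{2428238} + \frac{O{\left(301 \right)}}{d{\left(-2238,671 \right)}} = - \frac{3337318}{2428238} + \frac{937 - 3913}{671} = \left(-3337318\right) \frac{1}{2428238} + \left(937 - 3913\right) \frac{1}{671} = - \frac{1668659}{1214119} - \frac{2976}{671} = - \frac{4732888333}{814673849}$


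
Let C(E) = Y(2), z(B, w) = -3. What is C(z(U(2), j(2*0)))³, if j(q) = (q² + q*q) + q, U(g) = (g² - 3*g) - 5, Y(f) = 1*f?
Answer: 8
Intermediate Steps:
Y(f) = f
U(g) = -5 + g² - 3*g
j(q) = q + 2*q² (j(q) = (q² + q²) + q = 2*q² + q = q + 2*q²)
C(E) = 2
C(z(U(2), j(2*0)))³ = 2³ = 8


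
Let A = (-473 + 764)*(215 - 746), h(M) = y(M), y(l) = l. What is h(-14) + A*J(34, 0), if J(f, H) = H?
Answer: -14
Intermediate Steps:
h(M) = M
A = -154521 (A = 291*(-531) = -154521)
h(-14) + A*J(34, 0) = -14 - 154521*0 = -14 + 0 = -14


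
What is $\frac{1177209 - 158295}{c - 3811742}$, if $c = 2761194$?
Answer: $- \frac{509457}{525274} \approx -0.96989$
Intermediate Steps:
$\frac{1177209 - 158295}{c - 3811742} = \frac{1177209 - 158295}{2761194 - 3811742} = \frac{1018914}{-1050548} = 1018914 \left(- \frac{1}{1050548}\right) = - \frac{509457}{525274}$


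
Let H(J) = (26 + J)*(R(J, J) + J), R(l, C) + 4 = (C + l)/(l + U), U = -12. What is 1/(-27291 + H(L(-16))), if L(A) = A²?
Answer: 61/2706249 ≈ 2.2540e-5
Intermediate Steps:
R(l, C) = -4 + (C + l)/(-12 + l) (R(l, C) = -4 + (C + l)/(l - 12) = -4 + (C + l)/(-12 + l))
H(J) = (26 + J)*(J + (48 - 2*J)/(-12 + J)) (H(J) = (26 + J)*((48 + J - 3*J)/(-12 + J) + J) = (26 + J)*((48 - 2*J)/(-12 + J) + J) = (26 + J)*(J + (48 - 2*J)/(-12 + J)))
1/(-27291 + H(L(-16))) = 1/(-27291 + (1248 + ((-16)²)³ - 316*(-16)² + 12*((-16)²)²)/(-12 + (-16)²)) = 1/(-27291 + (1248 + 256³ - 316*256 + 12*256²)/(-12 + 256)) = 1/(-27291 + (1248 + 16777216 - 80896 + 12*65536)/244) = 1/(-27291 + (1248 + 16777216 - 80896 + 786432)/244) = 1/(-27291 + (1/244)*17484000) = 1/(-27291 + 4371000/61) = 1/(2706249/61) = 61/2706249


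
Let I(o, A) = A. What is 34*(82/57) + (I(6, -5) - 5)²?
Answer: 8488/57 ≈ 148.91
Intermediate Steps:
34*(82/57) + (I(6, -5) - 5)² = 34*(82/57) + (-5 - 5)² = 34*(82*(1/57)) + (-10)² = 34*(82/57) + 100 = 2788/57 + 100 = 8488/57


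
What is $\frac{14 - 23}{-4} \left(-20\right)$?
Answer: $-45$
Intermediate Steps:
$\frac{14 - 23}{-4} \left(-20\right) = \left(-9\right) \left(- \frac{1}{4}\right) \left(-20\right) = \frac{9}{4} \left(-20\right) = -45$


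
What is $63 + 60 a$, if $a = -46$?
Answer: $-2697$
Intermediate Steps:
$63 + 60 a = 63 + 60 \left(-46\right) = 63 - 2760 = -2697$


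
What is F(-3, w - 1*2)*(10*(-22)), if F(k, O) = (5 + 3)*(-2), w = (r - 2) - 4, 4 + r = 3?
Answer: 3520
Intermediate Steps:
r = -1 (r = -4 + 3 = -1)
w = -7 (w = (-1 - 2) - 4 = -3 - 4 = -7)
F(k, O) = -16 (F(k, O) = 8*(-2) = -16)
F(-3, w - 1*2)*(10*(-22)) = -160*(-22) = -16*(-220) = 3520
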